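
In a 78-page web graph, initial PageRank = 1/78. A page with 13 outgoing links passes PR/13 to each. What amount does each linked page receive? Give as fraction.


Initial PR = 1/78 = 1/78
Outlinks = 13
Contribution per link = PR / outlinks
= 1/78 / 13
= 1/1014

1/1014


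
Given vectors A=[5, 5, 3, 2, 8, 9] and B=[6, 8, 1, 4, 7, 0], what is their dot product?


Dot product = sum of element-wise products
A[0]*B[0] = 5*6 = 30
A[1]*B[1] = 5*8 = 40
A[2]*B[2] = 3*1 = 3
A[3]*B[3] = 2*4 = 8
A[4]*B[4] = 8*7 = 56
A[5]*B[5] = 9*0 = 0
Sum = 30 + 40 + 3 + 8 + 56 + 0 = 137

137


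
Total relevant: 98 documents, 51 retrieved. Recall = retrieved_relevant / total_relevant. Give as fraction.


Recall = retrieved_relevant / total_relevant
= 51 / 98
= 51 / (51 + 47)
= 51/98

51/98


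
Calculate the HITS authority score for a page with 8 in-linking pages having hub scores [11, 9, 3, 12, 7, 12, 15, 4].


Authority = sum of hub scores of in-linkers
In-link 1: hub score = 11
In-link 2: hub score = 9
In-link 3: hub score = 3
In-link 4: hub score = 12
In-link 5: hub score = 7
In-link 6: hub score = 12
In-link 7: hub score = 15
In-link 8: hub score = 4
Authority = 11 + 9 + 3 + 12 + 7 + 12 + 15 + 4 = 73

73


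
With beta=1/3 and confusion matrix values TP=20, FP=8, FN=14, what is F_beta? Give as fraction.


P = TP/(TP+FP) = 20/28 = 5/7
R = TP/(TP+FN) = 20/34 = 10/17
beta^2 = 1/3^2 = 1/9
(1 + beta^2) = 10/9
Numerator = (1+beta^2)*P*R = 500/1071
Denominator = beta^2*P + R = 5/63 + 10/17 = 715/1071
F_beta = 100/143

100/143


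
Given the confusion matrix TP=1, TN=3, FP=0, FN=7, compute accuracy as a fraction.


Accuracy = (TP + TN) / (TP + TN + FP + FN)
TP + TN = 1 + 3 = 4
Total = 1 + 3 + 0 + 7 = 11
Accuracy = 4 / 11 = 4/11

4/11


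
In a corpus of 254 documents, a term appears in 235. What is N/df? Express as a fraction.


IDF ratio = N / df
= 254 / 235
= 254/235

254/235


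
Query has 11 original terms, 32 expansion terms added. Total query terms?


Original terms: 11
Expansion terms: 32
Total = 11 + 32 = 43

43


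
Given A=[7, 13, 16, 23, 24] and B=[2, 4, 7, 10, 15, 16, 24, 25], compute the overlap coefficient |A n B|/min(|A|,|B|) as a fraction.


A intersect B = [7, 16, 24]
|A intersect B| = 3
min(|A|, |B|) = min(5, 8) = 5
Overlap = 3 / 5 = 3/5

3/5


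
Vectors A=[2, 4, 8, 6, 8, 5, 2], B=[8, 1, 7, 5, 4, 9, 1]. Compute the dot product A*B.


Dot product = sum of element-wise products
A[0]*B[0] = 2*8 = 16
A[1]*B[1] = 4*1 = 4
A[2]*B[2] = 8*7 = 56
A[3]*B[3] = 6*5 = 30
A[4]*B[4] = 8*4 = 32
A[5]*B[5] = 5*9 = 45
A[6]*B[6] = 2*1 = 2
Sum = 16 + 4 + 56 + 30 + 32 + 45 + 2 = 185

185


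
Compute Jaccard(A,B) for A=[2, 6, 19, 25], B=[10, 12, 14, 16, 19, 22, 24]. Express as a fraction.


A intersect B = [19]
|A intersect B| = 1
A union B = [2, 6, 10, 12, 14, 16, 19, 22, 24, 25]
|A union B| = 10
Jaccard = 1/10 = 1/10

1/10


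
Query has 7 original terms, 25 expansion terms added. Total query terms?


Original terms: 7
Expansion terms: 25
Total = 7 + 25 = 32

32


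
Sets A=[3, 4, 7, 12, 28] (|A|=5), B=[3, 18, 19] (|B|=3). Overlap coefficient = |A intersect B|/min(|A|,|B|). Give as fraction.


A intersect B = [3]
|A intersect B| = 1
min(|A|, |B|) = min(5, 3) = 3
Overlap = 1 / 3 = 1/3

1/3


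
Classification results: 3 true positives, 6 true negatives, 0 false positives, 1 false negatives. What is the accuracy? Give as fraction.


Accuracy = (TP + TN) / (TP + TN + FP + FN)
TP + TN = 3 + 6 = 9
Total = 3 + 6 + 0 + 1 = 10
Accuracy = 9 / 10 = 9/10

9/10


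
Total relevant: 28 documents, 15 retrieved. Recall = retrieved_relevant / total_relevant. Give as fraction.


Recall = retrieved_relevant / total_relevant
= 15 / 28
= 15 / (15 + 13)
= 15/28

15/28


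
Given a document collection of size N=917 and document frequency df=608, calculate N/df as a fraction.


IDF ratio = N / df
= 917 / 608
= 917/608

917/608


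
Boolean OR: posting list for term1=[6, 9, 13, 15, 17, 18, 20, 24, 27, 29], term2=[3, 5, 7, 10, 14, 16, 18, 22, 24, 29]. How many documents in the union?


Boolean OR: find union of posting lists
term1 docs: [6, 9, 13, 15, 17, 18, 20, 24, 27, 29]
term2 docs: [3, 5, 7, 10, 14, 16, 18, 22, 24, 29]
Union: [3, 5, 6, 7, 9, 10, 13, 14, 15, 16, 17, 18, 20, 22, 24, 27, 29]
|union| = 17

17


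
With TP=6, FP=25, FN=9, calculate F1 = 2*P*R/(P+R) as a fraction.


F1 = 2 * P * R / (P + R)
P = TP/(TP+FP) = 6/31 = 6/31
R = TP/(TP+FN) = 6/15 = 2/5
2 * P * R = 2 * 6/31 * 2/5 = 24/155
P + R = 6/31 + 2/5 = 92/155
F1 = 24/155 / 92/155 = 6/23

6/23


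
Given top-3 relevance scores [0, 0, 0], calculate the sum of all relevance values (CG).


Cumulative Gain = sum of relevance scores
Position 1: rel=0, running sum=0
Position 2: rel=0, running sum=0
Position 3: rel=0, running sum=0
CG = 0

0


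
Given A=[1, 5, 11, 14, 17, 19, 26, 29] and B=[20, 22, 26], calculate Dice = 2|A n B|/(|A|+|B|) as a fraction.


A intersect B = [26]
|A intersect B| = 1
|A| = 8, |B| = 3
Dice = 2*1 / (8+3)
= 2 / 11 = 2/11

2/11


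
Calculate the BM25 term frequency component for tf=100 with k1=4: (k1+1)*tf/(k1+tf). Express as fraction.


BM25 TF component = (k1+1)*tf / (k1+tf)
k1 = 4, tf = 100
Numerator = (4+1)*100 = 500
Denominator = 4 + 100 = 104
= 500/104 = 125/26

125/26


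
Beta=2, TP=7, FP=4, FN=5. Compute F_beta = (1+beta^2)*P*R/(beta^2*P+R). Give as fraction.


P = TP/(TP+FP) = 7/11 = 7/11
R = TP/(TP+FN) = 7/12 = 7/12
beta^2 = 2^2 = 4
(1 + beta^2) = 5
Numerator = (1+beta^2)*P*R = 245/132
Denominator = beta^2*P + R = 28/11 + 7/12 = 413/132
F_beta = 35/59

35/59


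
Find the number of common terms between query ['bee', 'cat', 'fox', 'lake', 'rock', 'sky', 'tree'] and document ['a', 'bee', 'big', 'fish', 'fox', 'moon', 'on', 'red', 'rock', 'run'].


Query terms: ['bee', 'cat', 'fox', 'lake', 'rock', 'sky', 'tree']
Document terms: ['a', 'bee', 'big', 'fish', 'fox', 'moon', 'on', 'red', 'rock', 'run']
Common terms: ['bee', 'fox', 'rock']
Overlap count = 3

3


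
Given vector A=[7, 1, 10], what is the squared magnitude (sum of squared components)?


|A|^2 = sum of squared components
A[0]^2 = 7^2 = 49
A[1]^2 = 1^2 = 1
A[2]^2 = 10^2 = 100
Sum = 49 + 1 + 100 = 150

150


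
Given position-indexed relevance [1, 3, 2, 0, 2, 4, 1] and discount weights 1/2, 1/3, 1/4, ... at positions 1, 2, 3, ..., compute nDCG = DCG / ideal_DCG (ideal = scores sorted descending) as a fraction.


Position discount weights w_i = 1/(i+1) for i=1..7:
Weights = [1/2, 1/3, 1/4, 1/5, 1/6, 1/7, 1/8]
Actual relevance: [1, 3, 2, 0, 2, 4, 1]
DCG = 1/2 + 3/3 + 2/4 + 0/5 + 2/6 + 4/7 + 1/8 = 509/168
Ideal relevance (sorted desc): [4, 3, 2, 2, 1, 1, 0]
Ideal DCG = 4/2 + 3/3 + 2/4 + 2/5 + 1/6 + 1/7 + 0/8 = 442/105
nDCG = DCG / ideal_DCG = 509/168 / 442/105 = 2545/3536

2545/3536


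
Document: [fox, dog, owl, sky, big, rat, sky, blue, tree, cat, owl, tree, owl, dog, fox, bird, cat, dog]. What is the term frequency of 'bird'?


Document has 18 words
Scanning for 'bird':
Found at positions: [15]
Count = 1

1


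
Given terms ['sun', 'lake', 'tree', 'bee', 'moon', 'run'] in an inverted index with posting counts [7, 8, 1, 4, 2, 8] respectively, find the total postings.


Summing posting list sizes:
'sun': 7 postings
'lake': 8 postings
'tree': 1 postings
'bee': 4 postings
'moon': 2 postings
'run': 8 postings
Total = 7 + 8 + 1 + 4 + 2 + 8 = 30

30


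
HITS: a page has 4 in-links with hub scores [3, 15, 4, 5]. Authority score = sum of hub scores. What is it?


Authority = sum of hub scores of in-linkers
In-link 1: hub score = 3
In-link 2: hub score = 15
In-link 3: hub score = 4
In-link 4: hub score = 5
Authority = 3 + 15 + 4 + 5 = 27

27


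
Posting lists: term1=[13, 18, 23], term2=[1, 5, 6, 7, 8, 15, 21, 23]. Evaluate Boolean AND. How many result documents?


Boolean AND: find intersection of posting lists
term1 docs: [13, 18, 23]
term2 docs: [1, 5, 6, 7, 8, 15, 21, 23]
Intersection: [23]
|intersection| = 1

1


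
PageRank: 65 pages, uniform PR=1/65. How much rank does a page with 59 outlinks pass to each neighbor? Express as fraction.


Initial PR = 1/65 = 1/65
Outlinks = 59
Contribution per link = PR / outlinks
= 1/65 / 59
= 1/3835

1/3835


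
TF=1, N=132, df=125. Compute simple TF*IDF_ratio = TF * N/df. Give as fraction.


TF * (N/df)
= 1 * (132/125)
= 1 * 132/125
= 132/125

132/125


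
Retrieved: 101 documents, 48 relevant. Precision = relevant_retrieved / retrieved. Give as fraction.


Precision = relevant_retrieved / total_retrieved
= 48 / 101
= 48 / (48 + 53)
= 48/101

48/101


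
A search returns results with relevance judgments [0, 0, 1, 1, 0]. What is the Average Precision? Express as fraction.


Computing P@k for each relevant position:
Position 1: not relevant
Position 2: not relevant
Position 3: relevant, P@3 = 1/3 = 1/3
Position 4: relevant, P@4 = 2/4 = 1/2
Position 5: not relevant
Sum of P@k = 1/3 + 1/2 = 5/6
AP = 5/6 / 2 = 5/12

5/12


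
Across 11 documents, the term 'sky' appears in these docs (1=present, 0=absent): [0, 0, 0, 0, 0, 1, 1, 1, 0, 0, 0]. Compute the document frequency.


Checking each document for 'sky':
Doc 1: absent
Doc 2: absent
Doc 3: absent
Doc 4: absent
Doc 5: absent
Doc 6: present
Doc 7: present
Doc 8: present
Doc 9: absent
Doc 10: absent
Doc 11: absent
df = sum of presences = 0 + 0 + 0 + 0 + 0 + 1 + 1 + 1 + 0 + 0 + 0 = 3

3


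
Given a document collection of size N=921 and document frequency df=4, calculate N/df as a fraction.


IDF ratio = N / df
= 921 / 4
= 921/4

921/4


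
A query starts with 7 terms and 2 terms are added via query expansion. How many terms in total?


Original terms: 7
Expansion terms: 2
Total = 7 + 2 = 9

9


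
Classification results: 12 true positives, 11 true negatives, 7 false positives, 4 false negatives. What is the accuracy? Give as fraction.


Accuracy = (TP + TN) / (TP + TN + FP + FN)
TP + TN = 12 + 11 = 23
Total = 12 + 11 + 7 + 4 = 34
Accuracy = 23 / 34 = 23/34

23/34


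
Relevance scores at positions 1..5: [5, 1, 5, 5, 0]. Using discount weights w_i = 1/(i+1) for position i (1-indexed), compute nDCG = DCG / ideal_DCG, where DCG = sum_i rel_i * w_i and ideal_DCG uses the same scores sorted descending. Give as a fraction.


Position discount weights w_i = 1/(i+1) for i=1..5:
Weights = [1/2, 1/3, 1/4, 1/5, 1/6]
Actual relevance: [5, 1, 5, 5, 0]
DCG = 5/2 + 1/3 + 5/4 + 5/5 + 0/6 = 61/12
Ideal relevance (sorted desc): [5, 5, 5, 1, 0]
Ideal DCG = 5/2 + 5/3 + 5/4 + 1/5 + 0/6 = 337/60
nDCG = DCG / ideal_DCG = 61/12 / 337/60 = 305/337

305/337


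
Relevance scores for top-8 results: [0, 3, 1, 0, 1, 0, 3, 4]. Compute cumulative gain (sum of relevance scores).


Cumulative Gain = sum of relevance scores
Position 1: rel=0, running sum=0
Position 2: rel=3, running sum=3
Position 3: rel=1, running sum=4
Position 4: rel=0, running sum=4
Position 5: rel=1, running sum=5
Position 6: rel=0, running sum=5
Position 7: rel=3, running sum=8
Position 8: rel=4, running sum=12
CG = 12

12


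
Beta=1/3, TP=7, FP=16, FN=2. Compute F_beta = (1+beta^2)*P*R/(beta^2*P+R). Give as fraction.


P = TP/(TP+FP) = 7/23 = 7/23
R = TP/(TP+FN) = 7/9 = 7/9
beta^2 = 1/3^2 = 1/9
(1 + beta^2) = 10/9
Numerator = (1+beta^2)*P*R = 490/1863
Denominator = beta^2*P + R = 7/207 + 7/9 = 56/69
F_beta = 35/108

35/108


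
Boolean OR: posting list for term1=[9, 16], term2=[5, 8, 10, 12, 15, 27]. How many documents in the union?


Boolean OR: find union of posting lists
term1 docs: [9, 16]
term2 docs: [5, 8, 10, 12, 15, 27]
Union: [5, 8, 9, 10, 12, 15, 16, 27]
|union| = 8

8


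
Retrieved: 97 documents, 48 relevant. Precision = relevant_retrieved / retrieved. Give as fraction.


Precision = relevant_retrieved / total_retrieved
= 48 / 97
= 48 / (48 + 49)
= 48/97

48/97


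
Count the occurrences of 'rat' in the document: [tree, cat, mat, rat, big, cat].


Document has 6 words
Scanning for 'rat':
Found at positions: [3]
Count = 1

1


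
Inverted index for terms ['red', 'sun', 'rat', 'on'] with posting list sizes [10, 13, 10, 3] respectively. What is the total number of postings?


Summing posting list sizes:
'red': 10 postings
'sun': 13 postings
'rat': 10 postings
'on': 3 postings
Total = 10 + 13 + 10 + 3 = 36

36


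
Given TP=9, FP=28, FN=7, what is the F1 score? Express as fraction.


F1 = 2 * P * R / (P + R)
P = TP/(TP+FP) = 9/37 = 9/37
R = TP/(TP+FN) = 9/16 = 9/16
2 * P * R = 2 * 9/37 * 9/16 = 81/296
P + R = 9/37 + 9/16 = 477/592
F1 = 81/296 / 477/592 = 18/53

18/53


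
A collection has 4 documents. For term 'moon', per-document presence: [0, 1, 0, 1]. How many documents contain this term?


Checking each document for 'moon':
Doc 1: absent
Doc 2: present
Doc 3: absent
Doc 4: present
df = sum of presences = 0 + 1 + 0 + 1 = 2

2


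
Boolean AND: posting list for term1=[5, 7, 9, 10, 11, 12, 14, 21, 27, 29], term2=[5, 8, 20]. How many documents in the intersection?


Boolean AND: find intersection of posting lists
term1 docs: [5, 7, 9, 10, 11, 12, 14, 21, 27, 29]
term2 docs: [5, 8, 20]
Intersection: [5]
|intersection| = 1

1


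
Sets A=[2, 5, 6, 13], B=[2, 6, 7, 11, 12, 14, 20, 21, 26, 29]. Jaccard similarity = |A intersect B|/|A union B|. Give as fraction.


A intersect B = [2, 6]
|A intersect B| = 2
A union B = [2, 5, 6, 7, 11, 12, 13, 14, 20, 21, 26, 29]
|A union B| = 12
Jaccard = 2/12 = 1/6

1/6


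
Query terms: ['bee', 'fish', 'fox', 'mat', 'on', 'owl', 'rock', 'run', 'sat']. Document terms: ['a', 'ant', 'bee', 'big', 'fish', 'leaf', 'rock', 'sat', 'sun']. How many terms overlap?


Query terms: ['bee', 'fish', 'fox', 'mat', 'on', 'owl', 'rock', 'run', 'sat']
Document terms: ['a', 'ant', 'bee', 'big', 'fish', 'leaf', 'rock', 'sat', 'sun']
Common terms: ['bee', 'fish', 'rock', 'sat']
Overlap count = 4

4


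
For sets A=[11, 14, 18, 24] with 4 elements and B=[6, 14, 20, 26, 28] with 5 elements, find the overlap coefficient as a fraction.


A intersect B = [14]
|A intersect B| = 1
min(|A|, |B|) = min(4, 5) = 4
Overlap = 1 / 4 = 1/4

1/4


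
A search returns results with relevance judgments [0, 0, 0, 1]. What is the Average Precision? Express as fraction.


Computing P@k for each relevant position:
Position 1: not relevant
Position 2: not relevant
Position 3: not relevant
Position 4: relevant, P@4 = 1/4 = 1/4
Sum of P@k = 1/4 = 1/4
AP = 1/4 / 1 = 1/4

1/4


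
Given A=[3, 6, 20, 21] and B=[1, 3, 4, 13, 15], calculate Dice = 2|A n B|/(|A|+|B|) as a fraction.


A intersect B = [3]
|A intersect B| = 1
|A| = 4, |B| = 5
Dice = 2*1 / (4+5)
= 2 / 9 = 2/9

2/9


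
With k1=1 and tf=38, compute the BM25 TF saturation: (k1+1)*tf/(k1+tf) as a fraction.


BM25 TF component = (k1+1)*tf / (k1+tf)
k1 = 1, tf = 38
Numerator = (1+1)*38 = 76
Denominator = 1 + 38 = 39
= 76/39 = 76/39

76/39


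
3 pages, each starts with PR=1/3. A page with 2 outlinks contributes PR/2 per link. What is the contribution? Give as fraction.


Initial PR = 1/3 = 1/3
Outlinks = 2
Contribution per link = PR / outlinks
= 1/3 / 2
= 1/6

1/6


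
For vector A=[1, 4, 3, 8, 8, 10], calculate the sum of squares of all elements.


|A|^2 = sum of squared components
A[0]^2 = 1^2 = 1
A[1]^2 = 4^2 = 16
A[2]^2 = 3^2 = 9
A[3]^2 = 8^2 = 64
A[4]^2 = 8^2 = 64
A[5]^2 = 10^2 = 100
Sum = 1 + 16 + 9 + 64 + 64 + 100 = 254

254


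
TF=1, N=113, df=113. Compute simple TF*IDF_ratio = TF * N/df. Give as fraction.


TF * (N/df)
= 1 * (113/113)
= 1 * 1
= 1

1


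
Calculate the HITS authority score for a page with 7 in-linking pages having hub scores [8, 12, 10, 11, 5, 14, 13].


Authority = sum of hub scores of in-linkers
In-link 1: hub score = 8
In-link 2: hub score = 12
In-link 3: hub score = 10
In-link 4: hub score = 11
In-link 5: hub score = 5
In-link 6: hub score = 14
In-link 7: hub score = 13
Authority = 8 + 12 + 10 + 11 + 5 + 14 + 13 = 73

73


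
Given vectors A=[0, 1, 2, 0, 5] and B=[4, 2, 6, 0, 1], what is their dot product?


Dot product = sum of element-wise products
A[0]*B[0] = 0*4 = 0
A[1]*B[1] = 1*2 = 2
A[2]*B[2] = 2*6 = 12
A[3]*B[3] = 0*0 = 0
A[4]*B[4] = 5*1 = 5
Sum = 0 + 2 + 12 + 0 + 5 = 19

19


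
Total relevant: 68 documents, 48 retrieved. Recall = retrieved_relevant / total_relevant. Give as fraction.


Recall = retrieved_relevant / total_relevant
= 48 / 68
= 48 / (48 + 20)
= 12/17

12/17


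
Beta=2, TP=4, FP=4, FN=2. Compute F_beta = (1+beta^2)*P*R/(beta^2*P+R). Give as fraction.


P = TP/(TP+FP) = 4/8 = 1/2
R = TP/(TP+FN) = 4/6 = 2/3
beta^2 = 2^2 = 4
(1 + beta^2) = 5
Numerator = (1+beta^2)*P*R = 5/3
Denominator = beta^2*P + R = 2 + 2/3 = 8/3
F_beta = 5/8

5/8


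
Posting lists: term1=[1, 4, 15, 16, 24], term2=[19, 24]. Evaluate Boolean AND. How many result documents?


Boolean AND: find intersection of posting lists
term1 docs: [1, 4, 15, 16, 24]
term2 docs: [19, 24]
Intersection: [24]
|intersection| = 1

1


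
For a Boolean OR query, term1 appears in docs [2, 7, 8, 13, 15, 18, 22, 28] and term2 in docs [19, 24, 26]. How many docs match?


Boolean OR: find union of posting lists
term1 docs: [2, 7, 8, 13, 15, 18, 22, 28]
term2 docs: [19, 24, 26]
Union: [2, 7, 8, 13, 15, 18, 19, 22, 24, 26, 28]
|union| = 11

11


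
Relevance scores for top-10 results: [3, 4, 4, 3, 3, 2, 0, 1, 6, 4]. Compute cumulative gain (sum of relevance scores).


Cumulative Gain = sum of relevance scores
Position 1: rel=3, running sum=3
Position 2: rel=4, running sum=7
Position 3: rel=4, running sum=11
Position 4: rel=3, running sum=14
Position 5: rel=3, running sum=17
Position 6: rel=2, running sum=19
Position 7: rel=0, running sum=19
Position 8: rel=1, running sum=20
Position 9: rel=6, running sum=26
Position 10: rel=4, running sum=30
CG = 30

30


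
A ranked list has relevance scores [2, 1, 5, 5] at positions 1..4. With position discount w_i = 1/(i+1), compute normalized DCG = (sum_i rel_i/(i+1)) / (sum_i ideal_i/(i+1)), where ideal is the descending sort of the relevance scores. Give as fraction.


Position discount weights w_i = 1/(i+1) for i=1..4:
Weights = [1/2, 1/3, 1/4, 1/5]
Actual relevance: [2, 1, 5, 5]
DCG = 2/2 + 1/3 + 5/4 + 5/5 = 43/12
Ideal relevance (sorted desc): [5, 5, 2, 1]
Ideal DCG = 5/2 + 5/3 + 2/4 + 1/5 = 73/15
nDCG = DCG / ideal_DCG = 43/12 / 73/15 = 215/292

215/292


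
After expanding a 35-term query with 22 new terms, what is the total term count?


Original terms: 35
Expansion terms: 22
Total = 35 + 22 = 57

57


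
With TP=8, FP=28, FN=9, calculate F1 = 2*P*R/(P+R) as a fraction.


F1 = 2 * P * R / (P + R)
P = TP/(TP+FP) = 8/36 = 2/9
R = TP/(TP+FN) = 8/17 = 8/17
2 * P * R = 2 * 2/9 * 8/17 = 32/153
P + R = 2/9 + 8/17 = 106/153
F1 = 32/153 / 106/153 = 16/53

16/53


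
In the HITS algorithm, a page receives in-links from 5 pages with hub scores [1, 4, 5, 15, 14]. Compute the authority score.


Authority = sum of hub scores of in-linkers
In-link 1: hub score = 1
In-link 2: hub score = 4
In-link 3: hub score = 5
In-link 4: hub score = 15
In-link 5: hub score = 14
Authority = 1 + 4 + 5 + 15 + 14 = 39

39


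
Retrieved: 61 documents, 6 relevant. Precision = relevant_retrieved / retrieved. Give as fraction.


Precision = relevant_retrieved / total_retrieved
= 6 / 61
= 6 / (6 + 55)
= 6/61

6/61


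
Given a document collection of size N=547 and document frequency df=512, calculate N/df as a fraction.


IDF ratio = N / df
= 547 / 512
= 547/512

547/512


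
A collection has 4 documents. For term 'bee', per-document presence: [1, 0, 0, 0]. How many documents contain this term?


Checking each document for 'bee':
Doc 1: present
Doc 2: absent
Doc 3: absent
Doc 4: absent
df = sum of presences = 1 + 0 + 0 + 0 = 1

1


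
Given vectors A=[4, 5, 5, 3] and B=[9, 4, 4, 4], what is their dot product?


Dot product = sum of element-wise products
A[0]*B[0] = 4*9 = 36
A[1]*B[1] = 5*4 = 20
A[2]*B[2] = 5*4 = 20
A[3]*B[3] = 3*4 = 12
Sum = 36 + 20 + 20 + 12 = 88

88


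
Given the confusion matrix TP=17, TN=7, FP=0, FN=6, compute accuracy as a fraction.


Accuracy = (TP + TN) / (TP + TN + FP + FN)
TP + TN = 17 + 7 = 24
Total = 17 + 7 + 0 + 6 = 30
Accuracy = 24 / 30 = 4/5

4/5


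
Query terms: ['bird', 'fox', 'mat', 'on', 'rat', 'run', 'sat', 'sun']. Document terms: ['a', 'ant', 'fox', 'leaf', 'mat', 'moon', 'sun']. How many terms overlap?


Query terms: ['bird', 'fox', 'mat', 'on', 'rat', 'run', 'sat', 'sun']
Document terms: ['a', 'ant', 'fox', 'leaf', 'mat', 'moon', 'sun']
Common terms: ['fox', 'mat', 'sun']
Overlap count = 3

3


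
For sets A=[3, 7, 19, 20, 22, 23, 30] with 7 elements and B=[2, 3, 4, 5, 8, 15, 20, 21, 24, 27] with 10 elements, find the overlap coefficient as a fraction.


A intersect B = [3, 20]
|A intersect B| = 2
min(|A|, |B|) = min(7, 10) = 7
Overlap = 2 / 7 = 2/7

2/7


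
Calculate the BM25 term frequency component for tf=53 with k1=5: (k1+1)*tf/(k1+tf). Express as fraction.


BM25 TF component = (k1+1)*tf / (k1+tf)
k1 = 5, tf = 53
Numerator = (5+1)*53 = 318
Denominator = 5 + 53 = 58
= 318/58 = 159/29

159/29


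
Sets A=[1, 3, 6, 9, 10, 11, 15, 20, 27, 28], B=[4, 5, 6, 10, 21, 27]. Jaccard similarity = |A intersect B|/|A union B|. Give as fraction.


A intersect B = [6, 10, 27]
|A intersect B| = 3
A union B = [1, 3, 4, 5, 6, 9, 10, 11, 15, 20, 21, 27, 28]
|A union B| = 13
Jaccard = 3/13 = 3/13

3/13


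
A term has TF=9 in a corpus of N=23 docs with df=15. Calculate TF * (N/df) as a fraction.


TF * (N/df)
= 9 * (23/15)
= 9 * 23/15
= 69/5

69/5


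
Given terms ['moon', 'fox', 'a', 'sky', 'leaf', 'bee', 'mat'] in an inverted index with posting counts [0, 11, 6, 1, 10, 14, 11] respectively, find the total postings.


Summing posting list sizes:
'moon': 0 postings
'fox': 11 postings
'a': 6 postings
'sky': 1 postings
'leaf': 10 postings
'bee': 14 postings
'mat': 11 postings
Total = 0 + 11 + 6 + 1 + 10 + 14 + 11 = 53

53


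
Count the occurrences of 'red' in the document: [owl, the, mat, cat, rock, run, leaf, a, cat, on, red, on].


Document has 12 words
Scanning for 'red':
Found at positions: [10]
Count = 1

1


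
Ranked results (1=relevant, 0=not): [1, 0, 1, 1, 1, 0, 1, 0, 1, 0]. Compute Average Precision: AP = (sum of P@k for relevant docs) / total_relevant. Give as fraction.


Computing P@k for each relevant position:
Position 1: relevant, P@1 = 1/1 = 1
Position 2: not relevant
Position 3: relevant, P@3 = 2/3 = 2/3
Position 4: relevant, P@4 = 3/4 = 3/4
Position 5: relevant, P@5 = 4/5 = 4/5
Position 6: not relevant
Position 7: relevant, P@7 = 5/7 = 5/7
Position 8: not relevant
Position 9: relevant, P@9 = 6/9 = 2/3
Position 10: not relevant
Sum of P@k = 1 + 2/3 + 3/4 + 4/5 + 5/7 + 2/3 = 1931/420
AP = 1931/420 / 6 = 1931/2520

1931/2520


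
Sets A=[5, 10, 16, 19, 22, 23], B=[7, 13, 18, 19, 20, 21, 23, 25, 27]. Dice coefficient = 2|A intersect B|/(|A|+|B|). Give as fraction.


A intersect B = [19, 23]
|A intersect B| = 2
|A| = 6, |B| = 9
Dice = 2*2 / (6+9)
= 4 / 15 = 4/15

4/15


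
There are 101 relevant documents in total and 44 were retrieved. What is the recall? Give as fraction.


Recall = retrieved_relevant / total_relevant
= 44 / 101
= 44 / (44 + 57)
= 44/101

44/101


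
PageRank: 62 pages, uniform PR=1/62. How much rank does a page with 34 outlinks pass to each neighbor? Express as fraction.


Initial PR = 1/62 = 1/62
Outlinks = 34
Contribution per link = PR / outlinks
= 1/62 / 34
= 1/2108

1/2108


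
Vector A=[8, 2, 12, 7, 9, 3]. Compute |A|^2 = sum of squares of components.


|A|^2 = sum of squared components
A[0]^2 = 8^2 = 64
A[1]^2 = 2^2 = 4
A[2]^2 = 12^2 = 144
A[3]^2 = 7^2 = 49
A[4]^2 = 9^2 = 81
A[5]^2 = 3^2 = 9
Sum = 64 + 4 + 144 + 49 + 81 + 9 = 351

351


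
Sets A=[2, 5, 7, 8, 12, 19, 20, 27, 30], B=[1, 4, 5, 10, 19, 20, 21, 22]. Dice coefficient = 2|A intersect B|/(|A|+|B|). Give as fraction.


A intersect B = [5, 19, 20]
|A intersect B| = 3
|A| = 9, |B| = 8
Dice = 2*3 / (9+8)
= 6 / 17 = 6/17

6/17


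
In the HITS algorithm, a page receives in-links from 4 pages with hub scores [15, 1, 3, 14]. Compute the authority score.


Authority = sum of hub scores of in-linkers
In-link 1: hub score = 15
In-link 2: hub score = 1
In-link 3: hub score = 3
In-link 4: hub score = 14
Authority = 15 + 1 + 3 + 14 = 33

33


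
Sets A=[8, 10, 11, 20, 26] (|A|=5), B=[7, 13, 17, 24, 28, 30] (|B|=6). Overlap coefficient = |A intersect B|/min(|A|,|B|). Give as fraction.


A intersect B = []
|A intersect B| = 0
min(|A|, |B|) = min(5, 6) = 5
Overlap = 0 / 5 = 0

0


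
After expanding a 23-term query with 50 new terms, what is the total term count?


Original terms: 23
Expansion terms: 50
Total = 23 + 50 = 73

73


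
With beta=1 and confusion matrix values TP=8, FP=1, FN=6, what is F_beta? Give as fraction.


P = TP/(TP+FP) = 8/9 = 8/9
R = TP/(TP+FN) = 8/14 = 4/7
beta^2 = 1^2 = 1
(1 + beta^2) = 2
Numerator = (1+beta^2)*P*R = 64/63
Denominator = beta^2*P + R = 8/9 + 4/7 = 92/63
F_beta = 16/23

16/23


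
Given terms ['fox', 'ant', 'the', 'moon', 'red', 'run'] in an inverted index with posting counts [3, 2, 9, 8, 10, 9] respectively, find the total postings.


Summing posting list sizes:
'fox': 3 postings
'ant': 2 postings
'the': 9 postings
'moon': 8 postings
'red': 10 postings
'run': 9 postings
Total = 3 + 2 + 9 + 8 + 10 + 9 = 41

41


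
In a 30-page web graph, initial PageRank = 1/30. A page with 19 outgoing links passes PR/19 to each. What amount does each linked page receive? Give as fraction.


Initial PR = 1/30 = 1/30
Outlinks = 19
Contribution per link = PR / outlinks
= 1/30 / 19
= 1/570

1/570


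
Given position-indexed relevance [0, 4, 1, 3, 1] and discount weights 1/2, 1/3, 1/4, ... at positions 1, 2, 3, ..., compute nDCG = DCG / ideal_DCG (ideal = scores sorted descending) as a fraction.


Position discount weights w_i = 1/(i+1) for i=1..5:
Weights = [1/2, 1/3, 1/4, 1/5, 1/6]
Actual relevance: [0, 4, 1, 3, 1]
DCG = 0/2 + 4/3 + 1/4 + 3/5 + 1/6 = 47/20
Ideal relevance (sorted desc): [4, 3, 1, 1, 0]
Ideal DCG = 4/2 + 3/3 + 1/4 + 1/5 + 0/6 = 69/20
nDCG = DCG / ideal_DCG = 47/20 / 69/20 = 47/69

47/69


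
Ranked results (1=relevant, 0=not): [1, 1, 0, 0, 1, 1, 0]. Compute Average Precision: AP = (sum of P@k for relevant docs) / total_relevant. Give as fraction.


Computing P@k for each relevant position:
Position 1: relevant, P@1 = 1/1 = 1
Position 2: relevant, P@2 = 2/2 = 1
Position 3: not relevant
Position 4: not relevant
Position 5: relevant, P@5 = 3/5 = 3/5
Position 6: relevant, P@6 = 4/6 = 2/3
Position 7: not relevant
Sum of P@k = 1 + 1 + 3/5 + 2/3 = 49/15
AP = 49/15 / 4 = 49/60

49/60


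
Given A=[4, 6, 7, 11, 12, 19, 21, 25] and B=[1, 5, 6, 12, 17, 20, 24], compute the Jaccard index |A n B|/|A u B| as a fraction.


A intersect B = [6, 12]
|A intersect B| = 2
A union B = [1, 4, 5, 6, 7, 11, 12, 17, 19, 20, 21, 24, 25]
|A union B| = 13
Jaccard = 2/13 = 2/13

2/13


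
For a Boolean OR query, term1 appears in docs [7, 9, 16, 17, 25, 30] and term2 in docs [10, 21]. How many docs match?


Boolean OR: find union of posting lists
term1 docs: [7, 9, 16, 17, 25, 30]
term2 docs: [10, 21]
Union: [7, 9, 10, 16, 17, 21, 25, 30]
|union| = 8

8


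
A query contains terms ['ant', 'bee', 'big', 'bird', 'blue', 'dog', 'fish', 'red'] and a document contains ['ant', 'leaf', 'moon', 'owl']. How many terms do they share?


Query terms: ['ant', 'bee', 'big', 'bird', 'blue', 'dog', 'fish', 'red']
Document terms: ['ant', 'leaf', 'moon', 'owl']
Common terms: ['ant']
Overlap count = 1

1


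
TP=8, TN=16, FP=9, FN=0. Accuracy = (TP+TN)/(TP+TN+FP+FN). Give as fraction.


Accuracy = (TP + TN) / (TP + TN + FP + FN)
TP + TN = 8 + 16 = 24
Total = 8 + 16 + 9 + 0 = 33
Accuracy = 24 / 33 = 8/11

8/11


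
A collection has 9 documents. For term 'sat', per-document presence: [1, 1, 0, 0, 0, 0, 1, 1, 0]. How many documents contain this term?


Checking each document for 'sat':
Doc 1: present
Doc 2: present
Doc 3: absent
Doc 4: absent
Doc 5: absent
Doc 6: absent
Doc 7: present
Doc 8: present
Doc 9: absent
df = sum of presences = 1 + 1 + 0 + 0 + 0 + 0 + 1 + 1 + 0 = 4

4


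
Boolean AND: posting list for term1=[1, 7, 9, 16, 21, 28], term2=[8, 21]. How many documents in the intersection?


Boolean AND: find intersection of posting lists
term1 docs: [1, 7, 9, 16, 21, 28]
term2 docs: [8, 21]
Intersection: [21]
|intersection| = 1

1


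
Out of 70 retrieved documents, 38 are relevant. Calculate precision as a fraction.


Precision = relevant_retrieved / total_retrieved
= 38 / 70
= 38 / (38 + 32)
= 19/35

19/35


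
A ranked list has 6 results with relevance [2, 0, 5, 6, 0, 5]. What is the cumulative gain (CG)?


Cumulative Gain = sum of relevance scores
Position 1: rel=2, running sum=2
Position 2: rel=0, running sum=2
Position 3: rel=5, running sum=7
Position 4: rel=6, running sum=13
Position 5: rel=0, running sum=13
Position 6: rel=5, running sum=18
CG = 18

18


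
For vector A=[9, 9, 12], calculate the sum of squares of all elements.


|A|^2 = sum of squared components
A[0]^2 = 9^2 = 81
A[1]^2 = 9^2 = 81
A[2]^2 = 12^2 = 144
Sum = 81 + 81 + 144 = 306

306


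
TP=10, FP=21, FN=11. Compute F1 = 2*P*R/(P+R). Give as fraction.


F1 = 2 * P * R / (P + R)
P = TP/(TP+FP) = 10/31 = 10/31
R = TP/(TP+FN) = 10/21 = 10/21
2 * P * R = 2 * 10/31 * 10/21 = 200/651
P + R = 10/31 + 10/21 = 520/651
F1 = 200/651 / 520/651 = 5/13

5/13


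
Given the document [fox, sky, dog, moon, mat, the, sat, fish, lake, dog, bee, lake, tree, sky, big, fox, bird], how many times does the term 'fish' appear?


Document has 17 words
Scanning for 'fish':
Found at positions: [7]
Count = 1

1


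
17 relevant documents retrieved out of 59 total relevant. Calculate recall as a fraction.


Recall = retrieved_relevant / total_relevant
= 17 / 59
= 17 / (17 + 42)
= 17/59

17/59


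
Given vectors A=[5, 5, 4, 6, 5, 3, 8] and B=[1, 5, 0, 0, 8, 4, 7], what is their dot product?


Dot product = sum of element-wise products
A[0]*B[0] = 5*1 = 5
A[1]*B[1] = 5*5 = 25
A[2]*B[2] = 4*0 = 0
A[3]*B[3] = 6*0 = 0
A[4]*B[4] = 5*8 = 40
A[5]*B[5] = 3*4 = 12
A[6]*B[6] = 8*7 = 56
Sum = 5 + 25 + 0 + 0 + 40 + 12 + 56 = 138

138


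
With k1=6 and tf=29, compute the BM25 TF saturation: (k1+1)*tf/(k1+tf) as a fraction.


BM25 TF component = (k1+1)*tf / (k1+tf)
k1 = 6, tf = 29
Numerator = (6+1)*29 = 203
Denominator = 6 + 29 = 35
= 203/35 = 29/5

29/5


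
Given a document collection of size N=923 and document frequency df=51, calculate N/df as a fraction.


IDF ratio = N / df
= 923 / 51
= 923/51

923/51


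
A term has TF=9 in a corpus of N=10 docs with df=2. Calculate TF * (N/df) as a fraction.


TF * (N/df)
= 9 * (10/2)
= 9 * 5
= 45

45


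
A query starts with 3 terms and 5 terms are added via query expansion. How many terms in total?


Original terms: 3
Expansion terms: 5
Total = 3 + 5 = 8

8


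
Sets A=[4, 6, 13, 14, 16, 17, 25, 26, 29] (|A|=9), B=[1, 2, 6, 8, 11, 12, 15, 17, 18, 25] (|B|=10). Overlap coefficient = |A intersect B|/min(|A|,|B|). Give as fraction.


A intersect B = [6, 17, 25]
|A intersect B| = 3
min(|A|, |B|) = min(9, 10) = 9
Overlap = 3 / 9 = 1/3

1/3


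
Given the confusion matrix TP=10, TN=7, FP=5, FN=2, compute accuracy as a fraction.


Accuracy = (TP + TN) / (TP + TN + FP + FN)
TP + TN = 10 + 7 = 17
Total = 10 + 7 + 5 + 2 = 24
Accuracy = 17 / 24 = 17/24

17/24


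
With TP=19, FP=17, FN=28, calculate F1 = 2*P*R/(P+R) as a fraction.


F1 = 2 * P * R / (P + R)
P = TP/(TP+FP) = 19/36 = 19/36
R = TP/(TP+FN) = 19/47 = 19/47
2 * P * R = 2 * 19/36 * 19/47 = 361/846
P + R = 19/36 + 19/47 = 1577/1692
F1 = 361/846 / 1577/1692 = 38/83

38/83


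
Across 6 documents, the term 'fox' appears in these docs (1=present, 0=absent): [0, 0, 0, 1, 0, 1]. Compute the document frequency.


Checking each document for 'fox':
Doc 1: absent
Doc 2: absent
Doc 3: absent
Doc 4: present
Doc 5: absent
Doc 6: present
df = sum of presences = 0 + 0 + 0 + 1 + 0 + 1 = 2

2


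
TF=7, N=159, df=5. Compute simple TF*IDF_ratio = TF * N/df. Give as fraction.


TF * (N/df)
= 7 * (159/5)
= 7 * 159/5
= 1113/5

1113/5


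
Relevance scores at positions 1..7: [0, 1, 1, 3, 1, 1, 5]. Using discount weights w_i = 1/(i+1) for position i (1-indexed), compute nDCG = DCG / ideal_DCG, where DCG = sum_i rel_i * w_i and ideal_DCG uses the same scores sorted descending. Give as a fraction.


Position discount weights w_i = 1/(i+1) for i=1..7:
Weights = [1/2, 1/3, 1/4, 1/5, 1/6, 1/7, 1/8]
Actual relevance: [0, 1, 1, 3, 1, 1, 5]
DCG = 0/2 + 1/3 + 1/4 + 3/5 + 1/6 + 1/7 + 5/8 = 593/280
Ideal relevance (sorted desc): [5, 3, 1, 1, 1, 1, 0]
Ideal DCG = 5/2 + 3/3 + 1/4 + 1/5 + 1/6 + 1/7 + 0/8 = 1789/420
nDCG = DCG / ideal_DCG = 593/280 / 1789/420 = 1779/3578

1779/3578


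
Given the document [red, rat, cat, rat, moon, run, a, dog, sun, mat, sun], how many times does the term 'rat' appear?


Document has 11 words
Scanning for 'rat':
Found at positions: [1, 3]
Count = 2

2


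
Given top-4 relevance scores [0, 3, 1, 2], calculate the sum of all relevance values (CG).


Cumulative Gain = sum of relevance scores
Position 1: rel=0, running sum=0
Position 2: rel=3, running sum=3
Position 3: rel=1, running sum=4
Position 4: rel=2, running sum=6
CG = 6

6


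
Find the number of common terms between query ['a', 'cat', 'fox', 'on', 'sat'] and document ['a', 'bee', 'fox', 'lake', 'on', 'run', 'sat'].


Query terms: ['a', 'cat', 'fox', 'on', 'sat']
Document terms: ['a', 'bee', 'fox', 'lake', 'on', 'run', 'sat']
Common terms: ['a', 'fox', 'on', 'sat']
Overlap count = 4

4


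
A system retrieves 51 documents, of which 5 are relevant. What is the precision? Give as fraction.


Precision = relevant_retrieved / total_retrieved
= 5 / 51
= 5 / (5 + 46)
= 5/51

5/51


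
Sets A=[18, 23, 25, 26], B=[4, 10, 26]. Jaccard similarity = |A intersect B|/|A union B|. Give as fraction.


A intersect B = [26]
|A intersect B| = 1
A union B = [4, 10, 18, 23, 25, 26]
|A union B| = 6
Jaccard = 1/6 = 1/6

1/6


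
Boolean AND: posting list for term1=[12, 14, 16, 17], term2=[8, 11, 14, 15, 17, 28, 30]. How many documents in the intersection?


Boolean AND: find intersection of posting lists
term1 docs: [12, 14, 16, 17]
term2 docs: [8, 11, 14, 15, 17, 28, 30]
Intersection: [14, 17]
|intersection| = 2

2


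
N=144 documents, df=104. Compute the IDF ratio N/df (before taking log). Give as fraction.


IDF ratio = N / df
= 144 / 104
= 18/13

18/13


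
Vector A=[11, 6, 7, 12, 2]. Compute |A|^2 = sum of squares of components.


|A|^2 = sum of squared components
A[0]^2 = 11^2 = 121
A[1]^2 = 6^2 = 36
A[2]^2 = 7^2 = 49
A[3]^2 = 12^2 = 144
A[4]^2 = 2^2 = 4
Sum = 121 + 36 + 49 + 144 + 4 = 354

354


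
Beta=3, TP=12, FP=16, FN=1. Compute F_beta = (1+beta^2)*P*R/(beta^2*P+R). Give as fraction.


P = TP/(TP+FP) = 12/28 = 3/7
R = TP/(TP+FN) = 12/13 = 12/13
beta^2 = 3^2 = 9
(1 + beta^2) = 10
Numerator = (1+beta^2)*P*R = 360/91
Denominator = beta^2*P + R = 27/7 + 12/13 = 435/91
F_beta = 24/29

24/29


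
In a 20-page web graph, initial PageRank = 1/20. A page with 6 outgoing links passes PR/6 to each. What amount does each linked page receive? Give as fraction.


Initial PR = 1/20 = 1/20
Outlinks = 6
Contribution per link = PR / outlinks
= 1/20 / 6
= 1/120

1/120


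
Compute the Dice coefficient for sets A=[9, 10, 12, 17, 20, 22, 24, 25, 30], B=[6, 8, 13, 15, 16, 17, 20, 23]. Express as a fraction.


A intersect B = [17, 20]
|A intersect B| = 2
|A| = 9, |B| = 8
Dice = 2*2 / (9+8)
= 4 / 17 = 4/17

4/17


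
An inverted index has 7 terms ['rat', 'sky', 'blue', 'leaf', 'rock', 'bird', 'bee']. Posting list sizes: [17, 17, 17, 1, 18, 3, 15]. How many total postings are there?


Summing posting list sizes:
'rat': 17 postings
'sky': 17 postings
'blue': 17 postings
'leaf': 1 postings
'rock': 18 postings
'bird': 3 postings
'bee': 15 postings
Total = 17 + 17 + 17 + 1 + 18 + 3 + 15 = 88

88


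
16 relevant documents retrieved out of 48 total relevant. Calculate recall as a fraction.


Recall = retrieved_relevant / total_relevant
= 16 / 48
= 16 / (16 + 32)
= 1/3

1/3


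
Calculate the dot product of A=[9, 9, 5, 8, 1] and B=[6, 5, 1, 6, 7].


Dot product = sum of element-wise products
A[0]*B[0] = 9*6 = 54
A[1]*B[1] = 9*5 = 45
A[2]*B[2] = 5*1 = 5
A[3]*B[3] = 8*6 = 48
A[4]*B[4] = 1*7 = 7
Sum = 54 + 45 + 5 + 48 + 7 = 159

159


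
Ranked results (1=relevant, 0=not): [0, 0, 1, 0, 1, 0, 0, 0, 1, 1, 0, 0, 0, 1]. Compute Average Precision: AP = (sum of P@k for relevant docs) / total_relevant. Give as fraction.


Computing P@k for each relevant position:
Position 1: not relevant
Position 2: not relevant
Position 3: relevant, P@3 = 1/3 = 1/3
Position 4: not relevant
Position 5: relevant, P@5 = 2/5 = 2/5
Position 6: not relevant
Position 7: not relevant
Position 8: not relevant
Position 9: relevant, P@9 = 3/9 = 1/3
Position 10: relevant, P@10 = 4/10 = 2/5
Position 11: not relevant
Position 12: not relevant
Position 13: not relevant
Position 14: relevant, P@14 = 5/14 = 5/14
Sum of P@k = 1/3 + 2/5 + 1/3 + 2/5 + 5/14 = 383/210
AP = 383/210 / 5 = 383/1050

383/1050


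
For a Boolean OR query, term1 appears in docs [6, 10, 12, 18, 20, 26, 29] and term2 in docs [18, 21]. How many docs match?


Boolean OR: find union of posting lists
term1 docs: [6, 10, 12, 18, 20, 26, 29]
term2 docs: [18, 21]
Union: [6, 10, 12, 18, 20, 21, 26, 29]
|union| = 8

8


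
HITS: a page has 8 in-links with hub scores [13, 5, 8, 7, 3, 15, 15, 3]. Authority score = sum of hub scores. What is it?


Authority = sum of hub scores of in-linkers
In-link 1: hub score = 13
In-link 2: hub score = 5
In-link 3: hub score = 8
In-link 4: hub score = 7
In-link 5: hub score = 3
In-link 6: hub score = 15
In-link 7: hub score = 15
In-link 8: hub score = 3
Authority = 13 + 5 + 8 + 7 + 3 + 15 + 15 + 3 = 69

69


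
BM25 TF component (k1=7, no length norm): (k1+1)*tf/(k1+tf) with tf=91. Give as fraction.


BM25 TF component = (k1+1)*tf / (k1+tf)
k1 = 7, tf = 91
Numerator = (7+1)*91 = 728
Denominator = 7 + 91 = 98
= 728/98 = 52/7

52/7


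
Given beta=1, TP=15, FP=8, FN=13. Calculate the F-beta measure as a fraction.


P = TP/(TP+FP) = 15/23 = 15/23
R = TP/(TP+FN) = 15/28 = 15/28
beta^2 = 1^2 = 1
(1 + beta^2) = 2
Numerator = (1+beta^2)*P*R = 225/322
Denominator = beta^2*P + R = 15/23 + 15/28 = 765/644
F_beta = 10/17

10/17


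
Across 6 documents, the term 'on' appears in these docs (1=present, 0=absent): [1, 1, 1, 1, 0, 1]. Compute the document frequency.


Checking each document for 'on':
Doc 1: present
Doc 2: present
Doc 3: present
Doc 4: present
Doc 5: absent
Doc 6: present
df = sum of presences = 1 + 1 + 1 + 1 + 0 + 1 = 5

5


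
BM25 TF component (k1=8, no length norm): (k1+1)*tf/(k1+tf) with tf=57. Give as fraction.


BM25 TF component = (k1+1)*tf / (k1+tf)
k1 = 8, tf = 57
Numerator = (8+1)*57 = 513
Denominator = 8 + 57 = 65
= 513/65 = 513/65

513/65


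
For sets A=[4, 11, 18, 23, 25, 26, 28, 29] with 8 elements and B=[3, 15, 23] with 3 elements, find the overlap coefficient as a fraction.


A intersect B = [23]
|A intersect B| = 1
min(|A|, |B|) = min(8, 3) = 3
Overlap = 1 / 3 = 1/3

1/3


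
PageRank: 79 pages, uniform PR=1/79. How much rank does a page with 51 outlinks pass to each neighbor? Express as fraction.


Initial PR = 1/79 = 1/79
Outlinks = 51
Contribution per link = PR / outlinks
= 1/79 / 51
= 1/4029

1/4029


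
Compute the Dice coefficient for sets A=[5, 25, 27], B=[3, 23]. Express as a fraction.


A intersect B = []
|A intersect B| = 0
|A| = 3, |B| = 2
Dice = 2*0 / (3+2)
= 0 / 5 = 0

0


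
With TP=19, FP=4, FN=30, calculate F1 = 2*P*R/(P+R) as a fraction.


F1 = 2 * P * R / (P + R)
P = TP/(TP+FP) = 19/23 = 19/23
R = TP/(TP+FN) = 19/49 = 19/49
2 * P * R = 2 * 19/23 * 19/49 = 722/1127
P + R = 19/23 + 19/49 = 1368/1127
F1 = 722/1127 / 1368/1127 = 19/36

19/36
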